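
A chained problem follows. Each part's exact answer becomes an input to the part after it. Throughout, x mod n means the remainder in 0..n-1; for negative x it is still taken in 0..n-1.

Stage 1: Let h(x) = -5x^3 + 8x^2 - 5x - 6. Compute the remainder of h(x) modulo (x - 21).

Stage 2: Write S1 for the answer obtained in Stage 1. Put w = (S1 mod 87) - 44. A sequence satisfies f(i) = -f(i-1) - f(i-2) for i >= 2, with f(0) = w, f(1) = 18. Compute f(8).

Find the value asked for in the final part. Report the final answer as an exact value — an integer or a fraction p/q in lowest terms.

Stage 1: remainder = value at the root: -5*(21)^3 + 8*(21)^2 - 5*(21)^1 - 6 = (-46305) + (3528) + (-105) + (-6) = -42888; answer -42888
Stage 2: S1 = -42888; w = -41; f(2) = -1*(18) - 1*(-41) = 23; iterating: f(2)=23, f(3)=-41, f(4)=18, f(5)=23, f(6)=-41, f(7)=18, f(8)=23; answer 23

23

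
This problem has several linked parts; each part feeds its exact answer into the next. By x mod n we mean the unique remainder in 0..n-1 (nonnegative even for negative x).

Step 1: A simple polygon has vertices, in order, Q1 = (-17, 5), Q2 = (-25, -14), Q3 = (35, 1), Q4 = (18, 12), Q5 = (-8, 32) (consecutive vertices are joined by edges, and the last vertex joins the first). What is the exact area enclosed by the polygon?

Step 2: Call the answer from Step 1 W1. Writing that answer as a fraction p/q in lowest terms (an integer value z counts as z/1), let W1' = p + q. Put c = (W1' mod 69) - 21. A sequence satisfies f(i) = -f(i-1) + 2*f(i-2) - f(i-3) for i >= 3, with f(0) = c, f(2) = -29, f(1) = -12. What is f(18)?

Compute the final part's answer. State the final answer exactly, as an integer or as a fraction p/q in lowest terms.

-1326377

Step 1: cross terms: (-17*-14 - -25*5)=363, (-25*1 - 35*-14)=465, (35*12 - 18*1)=402, (18*32 - -8*12)=672, (-8*5 - -17*32)=504; twice the area = |2406| = 2406; area = 1203; answer 1203
Step 2: W1 = 1203; threaded value p + q = 1204; c = 10; f(3) = -1*(-29) + 2*(-12) - 1*(10) = -5; iterating: f(3)=-5, f(4)=-41, f(5)=60, f(6)=-137, f(7)=298, f(8)=-632, f(9)=1365, f(10)=-2927, f(11)=6289, f(12)=-13508, f(13)=29013, f(14)=-62318, f(15)=133852, f(16)=-287501, f(17)=617523, f(18)=-1326377; answer -1326377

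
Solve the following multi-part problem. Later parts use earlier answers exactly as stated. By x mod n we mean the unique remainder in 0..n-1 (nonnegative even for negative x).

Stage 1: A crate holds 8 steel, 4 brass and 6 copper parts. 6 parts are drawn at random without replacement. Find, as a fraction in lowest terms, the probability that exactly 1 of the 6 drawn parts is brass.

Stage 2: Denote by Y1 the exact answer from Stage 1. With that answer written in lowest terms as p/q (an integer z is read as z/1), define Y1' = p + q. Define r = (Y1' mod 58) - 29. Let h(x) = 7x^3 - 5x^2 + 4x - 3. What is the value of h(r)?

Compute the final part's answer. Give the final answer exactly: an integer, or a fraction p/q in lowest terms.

Stage 1: total draws C(18,6) = 18564; favorable C(4,1)*C(14,5) = 8008; P = 22/51; answer 22/51
Stage 2: Y1 = 22/51; threaded value p + q = 73; r = -14; 7*(-14)^3 - 5*(-14)^2 + 4*(-14)^1 - 3 = (-19208) + (-980) + (-56) + (-3) = -20247; answer -20247

-20247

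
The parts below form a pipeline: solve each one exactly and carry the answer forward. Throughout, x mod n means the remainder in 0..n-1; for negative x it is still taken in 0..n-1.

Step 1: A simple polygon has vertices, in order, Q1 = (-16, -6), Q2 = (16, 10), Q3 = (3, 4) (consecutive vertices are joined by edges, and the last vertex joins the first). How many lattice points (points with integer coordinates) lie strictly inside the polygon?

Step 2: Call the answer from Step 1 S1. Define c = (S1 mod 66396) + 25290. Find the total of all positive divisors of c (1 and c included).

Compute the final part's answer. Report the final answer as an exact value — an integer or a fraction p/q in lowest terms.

65988

Step 1: cross terms: (-16*10 - 16*-6)=-64, (16*4 - 3*10)=34, (3*-6 - -16*4)=46; twice the area = |16| = 16; area = 8; boundary points = 16 + 1 + 1 = 18; strictly interior points = area - boundary/2 + 1 = 0; answer 0
Step 2: S1 = 0; c = 25290; 25290 = 2 * 3^2 * 5 * 281; sigma = (1 + 2) * (1 + 3 + 9) * (1 + 5) * (1 + 281) = 3 * 13 * 6 * 282 = 65988; answer 65988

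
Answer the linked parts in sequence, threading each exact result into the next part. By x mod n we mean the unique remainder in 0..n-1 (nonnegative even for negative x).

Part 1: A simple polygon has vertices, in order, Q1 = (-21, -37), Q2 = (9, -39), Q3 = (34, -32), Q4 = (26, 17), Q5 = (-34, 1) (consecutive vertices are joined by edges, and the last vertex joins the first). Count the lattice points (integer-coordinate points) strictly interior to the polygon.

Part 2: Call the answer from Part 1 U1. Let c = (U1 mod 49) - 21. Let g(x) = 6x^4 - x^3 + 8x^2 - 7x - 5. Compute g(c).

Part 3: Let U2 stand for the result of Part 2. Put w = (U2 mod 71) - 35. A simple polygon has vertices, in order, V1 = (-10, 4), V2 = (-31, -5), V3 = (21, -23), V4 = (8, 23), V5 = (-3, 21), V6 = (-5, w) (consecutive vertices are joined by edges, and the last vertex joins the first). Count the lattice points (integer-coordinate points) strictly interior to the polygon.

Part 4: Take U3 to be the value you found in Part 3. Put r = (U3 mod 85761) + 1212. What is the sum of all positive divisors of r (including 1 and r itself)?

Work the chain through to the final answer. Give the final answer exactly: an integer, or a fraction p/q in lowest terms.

2376

Part 1: cross terms: (-21*-39 - 9*-37)=1152, (9*-32 - 34*-39)=1038, (34*17 - 26*-32)=1410, (26*1 - -34*17)=604, (-34*-37 - -21*1)=1279; twice the area = |5483| = 5483; area = 5483/2; boundary points = 2 + 1 + 1 + 4 + 1 = 9; strictly interior points = area - boundary/2 + 1 = 2738; answer 2738
Part 2: U1 = 2738; c = 22; 6*(22)^4 - 1*(22)^3 + 8*(22)^2 - 7*(22)^1 - 5 = (1405536) + (-10648) + (3872) + (-154) + (-5) = 1398601; answer 1398601
Part 3: U2 = 1398601; w = 8; cross terms: (-10*-5 - -31*4)=174, (-31*-23 - 21*-5)=818, (21*23 - 8*-23)=667, (8*21 - -3*23)=237, (-3*8 - -5*21)=81, (-5*4 - -10*8)=60; twice the area = |2037| = 2037; area = 2037/2; boundary points = 3 + 2 + 1 + 1 + 1 + 1 = 9; strictly interior points = area - boundary/2 + 1 = 1015; answer 1015
Part 4: U3 = 1015; r = 2227; 2227 = 17 * 131; sigma = (1 + 17) * (1 + 131) = 18 * 132 = 2376; answer 2376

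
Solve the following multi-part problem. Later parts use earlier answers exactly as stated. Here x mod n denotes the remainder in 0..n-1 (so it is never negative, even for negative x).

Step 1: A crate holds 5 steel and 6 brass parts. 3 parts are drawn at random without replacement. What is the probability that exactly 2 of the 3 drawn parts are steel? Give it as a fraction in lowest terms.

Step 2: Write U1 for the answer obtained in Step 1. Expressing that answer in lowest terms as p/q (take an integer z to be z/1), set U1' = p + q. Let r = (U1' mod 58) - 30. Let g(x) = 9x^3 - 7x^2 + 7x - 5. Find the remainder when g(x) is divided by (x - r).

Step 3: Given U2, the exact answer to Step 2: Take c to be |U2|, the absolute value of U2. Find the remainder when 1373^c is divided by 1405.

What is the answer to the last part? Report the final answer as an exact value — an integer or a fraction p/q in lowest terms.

Step 1: total draws C(11,3) = 165; favorable C(5,2)*C(6,1) = 60; P = 4/11; answer 4/11
Step 2: U1 = 4/11; threaded value p + q = 15; r = -15; remainder = value at the root: 9*(-15)^3 - 7*(-15)^2 + 7*(-15)^1 - 5 = (-30375) + (-1575) + (-105) + (-5) = -32060; answer -32060
Step 3: U2 = -32060; c = 32060; squarings mod 1405: 1373^1=1373, 1373^2=1024, 1373^4=446, 1373^8=811, 1373^16=181, 1373^32=446, 1373^64=811, 1373^128=181, 1373^256=446, 1373^512=811, 1373^1024=181, 1373^2048=446, 1373^4096=811, 1373^8192=181, 1373^16384=446; 1373^32060 = 1373^4 * 1373^8 * 1373^16 * 1373^32 * 1373^256 * 1373^1024 * 1373^2048 * 1373^4096 * 1373^8192 * 1373^16384 = 1 (mod 1405); answer 1

1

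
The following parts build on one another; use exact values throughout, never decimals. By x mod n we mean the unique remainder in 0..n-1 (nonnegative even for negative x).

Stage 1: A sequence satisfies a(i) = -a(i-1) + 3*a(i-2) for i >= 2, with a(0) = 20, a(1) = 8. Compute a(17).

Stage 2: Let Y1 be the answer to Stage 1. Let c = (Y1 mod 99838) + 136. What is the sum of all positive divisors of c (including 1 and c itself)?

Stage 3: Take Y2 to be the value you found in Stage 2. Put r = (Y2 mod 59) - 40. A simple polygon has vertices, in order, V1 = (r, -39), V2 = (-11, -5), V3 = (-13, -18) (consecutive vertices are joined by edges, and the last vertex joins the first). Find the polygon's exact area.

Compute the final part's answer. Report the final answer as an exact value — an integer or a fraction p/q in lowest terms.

5

Stage 1: a(2) = -1*(8) + 3*(20) = 52; iterating: a(2)=52, a(3)=-28, a(4)=184, a(5)=-268, a(6)=820, a(7)=-1624, a(8)=4084, a(9)=-8956, a(10)=21208, a(11)=-48076, a(12)=111700, a(13)=-255928, a(14)=591028, a(15)=-1358812, a(16)=3131896, a(17)=-7208332; answer -7208332
Stage 2: Y1 = -7208332; c = 79978; 79978 = 2 * 39989; sigma = (1 + 2) * (1 + 39989) = 3 * 39990 = 119970; answer 119970
Stage 3: Y2 = 119970; r = -17; cross terms: (-17*-5 - -11*-39)=-344, (-11*-18 - -13*-5)=133, (-13*-39 - -17*-18)=201; twice the area = |-10| = 10; area = 5; answer 5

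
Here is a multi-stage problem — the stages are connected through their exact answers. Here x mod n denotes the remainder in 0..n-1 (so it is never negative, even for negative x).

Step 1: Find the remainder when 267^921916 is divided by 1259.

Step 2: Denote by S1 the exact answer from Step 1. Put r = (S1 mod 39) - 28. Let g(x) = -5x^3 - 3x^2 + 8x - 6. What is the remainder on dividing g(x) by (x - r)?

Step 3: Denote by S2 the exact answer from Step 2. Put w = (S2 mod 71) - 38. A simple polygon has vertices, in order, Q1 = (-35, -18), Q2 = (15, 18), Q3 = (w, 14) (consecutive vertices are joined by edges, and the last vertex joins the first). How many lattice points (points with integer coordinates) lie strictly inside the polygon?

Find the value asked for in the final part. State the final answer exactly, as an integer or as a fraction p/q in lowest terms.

Step 1: squarings mod 1259: 267^1=267, 267^2=785, 267^4=574, 267^8=877, 267^16=1139, 267^32=551, 267^64=182, 267^128=390, 267^256=1020, 267^512=466, 267^1024=608, 267^2048=777, 267^4096=668, 267^8192=538, 267^16384=1133, 267^32768=768, 267^65536=612, 267^131072=621, 267^262144=387, 267^524288=1207; 267^921916 = 267^4 * 267^8 * 267^16 * 267^32 * 267^256 * 267^4096 * 267^131072 * 267^262144 * 267^524288 = 1227 (mod 1259); answer 1227
Step 2: S1 = 1227; r = -10; remainder = value at the root: -5*(-10)^3 - 3*(-10)^2 + 8*(-10)^1 - 6 = (5000) + (-300) + (-80) + (-6) = 4614; answer 4614
Step 3: S2 = 4614; w = 32; cross terms: (-35*18 - 15*-18)=-360, (15*14 - 32*18)=-366, (32*-18 - -35*14)=-86; twice the area = |-812| = 812; area = 406; boundary points = 2 + 1 + 1 = 4; strictly interior points = area - boundary/2 + 1 = 405; answer 405

405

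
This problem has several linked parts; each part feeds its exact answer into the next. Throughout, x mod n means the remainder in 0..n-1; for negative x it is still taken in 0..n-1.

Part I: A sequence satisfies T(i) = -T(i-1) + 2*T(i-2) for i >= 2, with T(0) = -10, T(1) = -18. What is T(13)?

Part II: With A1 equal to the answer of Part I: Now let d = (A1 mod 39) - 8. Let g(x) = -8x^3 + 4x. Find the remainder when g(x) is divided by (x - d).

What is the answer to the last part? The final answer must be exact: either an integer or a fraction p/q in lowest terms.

Part I: T(2) = -1*(-18) + 2*(-10) = -2; iterating: T(2)=-2, T(3)=-34, T(4)=30, T(5)=-98, T(6)=158, T(7)=-354, T(8)=670, T(9)=-1378, T(10)=2718, T(11)=-5474, T(12)=10910, T(13)=-21858; answer -21858
Part II: A1 = -21858; d = 13; remainder = value at the root: -8*(13)^3 + 4*(13)^1 = (-17576) + (52) = -17524; answer -17524

-17524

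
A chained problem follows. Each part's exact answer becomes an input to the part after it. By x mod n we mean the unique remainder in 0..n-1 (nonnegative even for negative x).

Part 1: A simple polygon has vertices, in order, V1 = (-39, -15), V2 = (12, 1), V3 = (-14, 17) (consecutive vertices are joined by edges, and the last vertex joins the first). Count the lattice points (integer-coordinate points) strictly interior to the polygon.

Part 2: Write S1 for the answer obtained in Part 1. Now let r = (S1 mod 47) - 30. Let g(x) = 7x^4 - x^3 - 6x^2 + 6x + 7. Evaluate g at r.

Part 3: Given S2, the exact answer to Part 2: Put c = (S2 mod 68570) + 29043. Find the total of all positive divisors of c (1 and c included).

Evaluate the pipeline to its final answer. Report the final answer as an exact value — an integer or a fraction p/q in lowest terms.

Part 1: cross terms: (-39*1 - 12*-15)=141, (12*17 - -14*1)=218, (-14*-15 - -39*17)=873; twice the area = |1232| = 1232; area = 616; boundary points = 1 + 2 + 1 = 4; strictly interior points = area - boundary/2 + 1 = 615; answer 615
Part 2: S1 = 615; r = -26; 7*(-26)^4 - 1*(-26)^3 - 6*(-26)^2 + 6*(-26)^1 + 7 = (3198832) + (17576) + (-4056) + (-156) + (7) = 3212203; answer 3212203
Part 3: S2 = 3212203; c = 87026; 87026 = 2 * 53 * 821; sigma = (1 + 2) * (1 + 53) * (1 + 821) = 3 * 54 * 822 = 133164; answer 133164

133164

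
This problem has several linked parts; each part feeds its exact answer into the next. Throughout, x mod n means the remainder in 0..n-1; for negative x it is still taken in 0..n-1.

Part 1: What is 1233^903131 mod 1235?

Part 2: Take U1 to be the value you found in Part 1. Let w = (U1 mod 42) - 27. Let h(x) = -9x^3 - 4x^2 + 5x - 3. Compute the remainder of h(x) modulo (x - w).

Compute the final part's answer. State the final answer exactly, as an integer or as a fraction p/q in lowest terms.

-81

Part 1: squarings mod 1235: 1233^1=1233, 1233^2=4, 1233^4=16, 1233^8=256, 1233^16=81, 1233^32=386, 1233^64=796, 1233^128=61, 1233^256=16, 1233^512=256, 1233^1024=81, 1233^2048=386, 1233^4096=796, 1233^8192=61, 1233^16384=16, 1233^32768=256, 1233^65536=81, 1233^131072=386, 1233^262144=796, 1233^524288=61; 1233^903131 = 1233^1 * 1233^2 * 1233^8 * 1233^16 * 1233^64 * 1233^128 * 1233^256 * 1233^512 * 1233^1024 * 1233^16384 * 1233^32768 * 1233^65536 * 1233^262144 * 1233^524288 = 617 (mod 1235); answer 617
Part 2: U1 = 617; w = 2; remainder = value at the root: -9*(2)^3 - 4*(2)^2 + 5*(2)^1 - 3 = (-72) + (-16) + (10) + (-3) = -81; answer -81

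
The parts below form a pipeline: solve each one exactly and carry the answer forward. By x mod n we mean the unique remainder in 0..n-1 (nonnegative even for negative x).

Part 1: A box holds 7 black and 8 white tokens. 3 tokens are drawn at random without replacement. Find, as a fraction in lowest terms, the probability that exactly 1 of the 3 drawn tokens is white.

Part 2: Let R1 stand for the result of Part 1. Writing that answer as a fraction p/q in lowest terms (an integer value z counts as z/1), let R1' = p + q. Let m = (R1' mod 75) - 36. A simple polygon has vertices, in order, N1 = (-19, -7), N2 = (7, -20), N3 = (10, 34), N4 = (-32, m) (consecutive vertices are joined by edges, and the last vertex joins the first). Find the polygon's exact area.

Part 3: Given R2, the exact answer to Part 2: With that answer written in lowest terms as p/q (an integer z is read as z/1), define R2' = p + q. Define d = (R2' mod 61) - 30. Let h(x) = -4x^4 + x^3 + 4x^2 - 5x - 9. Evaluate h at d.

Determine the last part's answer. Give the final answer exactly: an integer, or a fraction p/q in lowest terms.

Part 1: total draws C(15,3) = 455; favorable C(8,1)*C(7,2) = 168; P = 24/65; answer 24/65
Part 2: R1 = 24/65; threaded value p + q = 89; m = -22; cross terms: (-19*-20 - 7*-7)=429, (7*34 - 10*-20)=438, (10*-22 - -32*34)=868, (-32*-7 - -19*-22)=-194; twice the area = |1541| = 1541; area = 1541/2; answer 1541/2
Part 3: R2 = 1541/2; threaded value p + q = 1543; d = -12; -4*(-12)^4 + 1*(-12)^3 + 4*(-12)^2 - 5*(-12)^1 - 9 = (-82944) + (-1728) + (576) + (60) + (-9) = -84045; answer -84045

-84045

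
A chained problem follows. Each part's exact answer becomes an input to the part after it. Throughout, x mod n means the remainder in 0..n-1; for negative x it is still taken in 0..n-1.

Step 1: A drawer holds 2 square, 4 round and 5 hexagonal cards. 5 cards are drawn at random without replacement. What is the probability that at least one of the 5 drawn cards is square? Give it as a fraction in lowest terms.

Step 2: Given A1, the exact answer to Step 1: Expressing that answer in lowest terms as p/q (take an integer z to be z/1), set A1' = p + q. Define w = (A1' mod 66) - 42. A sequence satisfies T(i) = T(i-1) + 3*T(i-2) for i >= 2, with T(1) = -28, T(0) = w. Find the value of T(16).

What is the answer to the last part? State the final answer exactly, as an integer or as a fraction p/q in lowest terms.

-10051528

Step 1: total draws C(11,5) = 462; complement C(9,5) = 126; favorable 462 - 126 = 336; P = 8/11; answer 8/11
Step 2: A1 = 8/11; threaded value p + q = 19; w = -23; T(2) = 1*(-28) + 3*(-23) = -97; iterating: T(2)=-97, T(3)=-181, T(4)=-472, T(5)=-1015, T(6)=-2431, T(7)=-5476, T(8)=-12769, T(9)=-29197, T(10)=-67504, T(11)=-155095, T(12)=-357607, T(13)=-822892, T(14)=-1895713, T(15)=-4364389, T(16)=-10051528; answer -10051528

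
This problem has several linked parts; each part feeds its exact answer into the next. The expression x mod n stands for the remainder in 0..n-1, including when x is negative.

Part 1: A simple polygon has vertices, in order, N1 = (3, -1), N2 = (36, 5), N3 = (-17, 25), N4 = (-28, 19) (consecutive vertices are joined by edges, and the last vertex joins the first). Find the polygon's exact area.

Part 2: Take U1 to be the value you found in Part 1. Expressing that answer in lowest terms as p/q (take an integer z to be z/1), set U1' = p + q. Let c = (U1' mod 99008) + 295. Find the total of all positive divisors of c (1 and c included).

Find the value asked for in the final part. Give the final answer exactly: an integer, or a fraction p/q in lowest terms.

Part 1: cross terms: (3*5 - 36*-1)=51, (36*25 - -17*5)=985, (-17*19 - -28*25)=377, (-28*-1 - 3*19)=-29; twice the area = |1384| = 1384; area = 692; answer 692
Part 2: U1 = 692; threaded value p + q = 693; c = 988; 988 = 2^2 * 13 * 19; sigma = (1 + 2 + 4) * (1 + 13) * (1 + 19) = 7 * 14 * 20 = 1960; answer 1960

1960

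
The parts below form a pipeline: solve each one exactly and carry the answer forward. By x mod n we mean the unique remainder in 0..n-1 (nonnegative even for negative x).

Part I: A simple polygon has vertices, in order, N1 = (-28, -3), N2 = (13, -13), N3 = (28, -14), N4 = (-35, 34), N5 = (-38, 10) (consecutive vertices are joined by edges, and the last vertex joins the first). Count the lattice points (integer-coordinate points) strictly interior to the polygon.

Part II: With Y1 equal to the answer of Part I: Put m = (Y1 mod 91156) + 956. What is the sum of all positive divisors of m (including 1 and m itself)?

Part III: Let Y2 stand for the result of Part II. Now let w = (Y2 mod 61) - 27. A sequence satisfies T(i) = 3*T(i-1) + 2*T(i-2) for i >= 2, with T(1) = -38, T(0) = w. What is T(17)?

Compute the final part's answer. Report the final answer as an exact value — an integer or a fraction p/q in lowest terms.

-26226789944

Part I: cross terms: (-28*-13 - 13*-3)=403, (13*-14 - 28*-13)=182, (28*34 - -35*-14)=462, (-35*10 - -38*34)=942, (-38*-3 - -28*10)=394; twice the area = |2383| = 2383; area = 2383/2; boundary points = 1 + 1 + 3 + 3 + 1 = 9; strictly interior points = area - boundary/2 + 1 = 1188; answer 1188
Part II: Y1 = 1188; m = 2144; 2144 = 2^5 * 67; sigma = (1 + 2 + 4 + 8 + 16 + 32) * (1 + 67) = 63 * 68 = 4284; answer 4284
Part III: Y2 = 4284; w = -13; T(2) = 3*(-38) + 2*(-13) = -140; iterating: T(2)=-140, T(3)=-496, T(4)=-1768, T(5)=-6296, T(6)=-22424, T(7)=-79864, T(8)=-284440, T(9)=-1013048, T(10)=-3608024, T(11)=-12850168, T(12)=-45766552, T(13)=-162999992, T(14)=-580533080, T(15)=-2067599224, T(16)=-7363863832, T(17)=-26226789944; answer -26226789944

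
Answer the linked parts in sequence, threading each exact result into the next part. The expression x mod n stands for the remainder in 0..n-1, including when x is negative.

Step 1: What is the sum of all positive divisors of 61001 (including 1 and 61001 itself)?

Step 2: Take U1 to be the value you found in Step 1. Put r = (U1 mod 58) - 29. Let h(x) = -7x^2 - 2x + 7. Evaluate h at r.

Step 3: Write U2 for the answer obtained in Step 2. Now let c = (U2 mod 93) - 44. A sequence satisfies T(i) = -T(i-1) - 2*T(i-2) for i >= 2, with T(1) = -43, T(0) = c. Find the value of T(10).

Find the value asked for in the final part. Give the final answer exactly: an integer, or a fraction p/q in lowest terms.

615

Step 1: 61001 is prime, so its only divisors are 1 and 61001; sigma = 1 + 61001 = 61002; answer 61002
Step 2: U1 = 61002; r = 15; -7*(15)^2 - 2*(15)^1 + 7 = (-1575) + (-30) + (7) = -1598; answer -1598
Step 3: U2 = -1598; c = 32; T(2) = -1*(-43) - 2*(32) = -21; iterating: T(2)=-21, T(3)=107, T(4)=-65, T(5)=-149, T(6)=279, T(7)=19, T(8)=-577, T(9)=539, T(10)=615; answer 615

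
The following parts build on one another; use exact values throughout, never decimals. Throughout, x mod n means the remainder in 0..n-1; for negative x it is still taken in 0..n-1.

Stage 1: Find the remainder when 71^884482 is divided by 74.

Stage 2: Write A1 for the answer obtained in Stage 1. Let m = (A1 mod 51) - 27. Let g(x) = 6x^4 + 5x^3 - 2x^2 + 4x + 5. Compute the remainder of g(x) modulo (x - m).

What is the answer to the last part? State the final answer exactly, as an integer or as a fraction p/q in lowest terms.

Stage 1: squarings mod 74: 71^1=71, 71^2=9, 71^4=7, 71^8=49, 71^16=33, 71^32=53, 71^64=71, 71^128=9, 71^256=7, 71^512=49, 71^1024=33, 71^2048=53, 71^4096=71, 71^8192=9, 71^16384=7, 71^32768=49, 71^65536=33, 71^131072=53, 71^262144=71, 71^524288=9; 71^884482 = 71^2 * 71^256 * 71^512 * 71^1024 * 71^2048 * 71^4096 * 71^8192 * 71^16384 * 71^65536 * 71^262144 * 71^524288 = 33 (mod 74); answer 33
Stage 2: A1 = 33; m = 6; remainder = value at the root: 6*(6)^4 + 5*(6)^3 - 2*(6)^2 + 4*(6)^1 + 5 = (7776) + (1080) + (-72) + (24) + (5) = 8813; answer 8813

8813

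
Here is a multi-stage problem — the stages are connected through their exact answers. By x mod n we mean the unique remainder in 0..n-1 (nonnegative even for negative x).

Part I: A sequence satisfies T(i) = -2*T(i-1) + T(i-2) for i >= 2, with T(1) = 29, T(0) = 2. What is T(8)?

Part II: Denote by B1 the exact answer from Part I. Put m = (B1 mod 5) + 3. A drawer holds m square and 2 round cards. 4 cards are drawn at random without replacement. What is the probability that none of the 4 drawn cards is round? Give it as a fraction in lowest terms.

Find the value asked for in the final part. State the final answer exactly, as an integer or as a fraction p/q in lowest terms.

1/15

Part I: T(2) = -2*(29) + 1*(2) = -56; iterating: T(2)=-56, T(3)=141, T(4)=-338, T(5)=817, T(6)=-1972, T(7)=4761, T(8)=-11494; answer -11494
Part II: B1 = -11494; m = 4; total draws C(6,4) = 15; favorable C(4,4) = 1; P = 1/15; answer 1/15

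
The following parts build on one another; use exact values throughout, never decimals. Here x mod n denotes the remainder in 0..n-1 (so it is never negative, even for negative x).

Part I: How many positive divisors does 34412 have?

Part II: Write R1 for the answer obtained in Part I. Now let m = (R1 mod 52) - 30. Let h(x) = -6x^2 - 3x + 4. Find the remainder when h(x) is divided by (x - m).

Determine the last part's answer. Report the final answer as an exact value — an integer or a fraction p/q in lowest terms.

-1886

Part I: 34412 = 2^2 * 7 * 1229; number of divisors = (2+1) * (1+1) * (1+1) = 12; answer 12
Part II: R1 = 12; m = -18; remainder = value at the root: -6*(-18)^2 - 3*(-18)^1 + 4 = (-1944) + (54) + (4) = -1886; answer -1886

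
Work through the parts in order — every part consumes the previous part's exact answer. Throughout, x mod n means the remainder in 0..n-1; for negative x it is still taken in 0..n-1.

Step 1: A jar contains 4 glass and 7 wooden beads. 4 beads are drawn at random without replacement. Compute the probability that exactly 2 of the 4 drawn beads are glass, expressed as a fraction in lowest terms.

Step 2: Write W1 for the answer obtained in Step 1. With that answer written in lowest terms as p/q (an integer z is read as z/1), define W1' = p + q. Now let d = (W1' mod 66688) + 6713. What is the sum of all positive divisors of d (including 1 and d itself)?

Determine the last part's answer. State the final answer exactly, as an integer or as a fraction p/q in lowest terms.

9472

Step 1: total draws C(11,4) = 330; favorable C(4,2)*C(7,2) = 126; P = 21/55; answer 21/55
Step 2: W1 = 21/55; threaded value p + q = 76; d = 6789; 6789 = 3 * 31 * 73; sigma = (1 + 3) * (1 + 31) * (1 + 73) = 4 * 32 * 74 = 9472; answer 9472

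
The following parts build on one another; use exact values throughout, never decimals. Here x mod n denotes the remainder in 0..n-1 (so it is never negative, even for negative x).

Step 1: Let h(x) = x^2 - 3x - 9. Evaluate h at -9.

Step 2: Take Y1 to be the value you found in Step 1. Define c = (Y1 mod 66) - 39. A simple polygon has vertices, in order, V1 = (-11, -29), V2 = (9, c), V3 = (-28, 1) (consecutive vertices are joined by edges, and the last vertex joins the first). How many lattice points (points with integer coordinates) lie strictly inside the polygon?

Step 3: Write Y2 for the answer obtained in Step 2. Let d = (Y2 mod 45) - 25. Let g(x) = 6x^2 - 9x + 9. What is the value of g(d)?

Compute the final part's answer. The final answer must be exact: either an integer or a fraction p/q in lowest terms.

3984

Step 1: 1*(-9)^2 - 3*(-9)^1 - 9 = (81) + (27) + (-9) = 99; answer 99
Step 2: Y1 = 99; c = -6; cross terms: (-11*-6 - 9*-29)=327, (9*1 - -28*-6)=-159, (-28*-29 - -11*1)=823; twice the area = |991| = 991; area = 991/2; boundary points = 1 + 1 + 1 = 3; strictly interior points = area - boundary/2 + 1 = 495; answer 495
Step 3: Y2 = 495; d = -25; 6*(-25)^2 - 9*(-25)^1 + 9 = (3750) + (225) + (9) = 3984; answer 3984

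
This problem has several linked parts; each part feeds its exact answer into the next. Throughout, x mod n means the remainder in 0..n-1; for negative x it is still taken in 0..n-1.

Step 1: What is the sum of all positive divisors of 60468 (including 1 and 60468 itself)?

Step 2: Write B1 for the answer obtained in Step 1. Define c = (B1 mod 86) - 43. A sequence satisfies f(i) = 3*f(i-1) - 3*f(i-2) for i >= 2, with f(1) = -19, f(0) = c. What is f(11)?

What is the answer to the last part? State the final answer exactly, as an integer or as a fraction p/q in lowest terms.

31590

Step 1: 60468 = 2^2 * 3 * 5039; sigma = (1 + 2 + 4) * (1 + 3) * (1 + 5039) = 7 * 4 * 5040 = 141120; answer 141120
Step 2: B1 = 141120; c = 37; f(2) = 3*(-19) - 3*(37) = -168; iterating: f(2)=-168, f(3)=-447, f(4)=-837, f(5)=-1170, f(6)=-999, f(7)=513, f(8)=4536, f(9)=12069, f(10)=22599, f(11)=31590; answer 31590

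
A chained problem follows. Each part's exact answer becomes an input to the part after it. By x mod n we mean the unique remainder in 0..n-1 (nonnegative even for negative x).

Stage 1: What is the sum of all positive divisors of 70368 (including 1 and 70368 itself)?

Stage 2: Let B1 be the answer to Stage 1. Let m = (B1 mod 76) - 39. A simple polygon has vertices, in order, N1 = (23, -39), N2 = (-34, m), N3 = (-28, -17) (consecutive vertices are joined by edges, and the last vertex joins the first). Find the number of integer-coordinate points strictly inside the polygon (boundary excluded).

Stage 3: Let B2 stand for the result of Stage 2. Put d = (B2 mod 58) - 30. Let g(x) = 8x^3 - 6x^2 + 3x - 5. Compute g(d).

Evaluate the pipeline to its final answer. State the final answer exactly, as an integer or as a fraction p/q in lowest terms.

0

Stage 1: 70368 = 2^5 * 3 * 733; sigma = (1 + 2 + 4 + 8 + 16 + 32) * (1 + 3) * (1 + 733) = 63 * 4 * 734 = 184968; answer 184968
Stage 2: B1 = 184968; m = 21; cross terms: (23*21 - -34*-39)=-843, (-34*-17 - -28*21)=1166, (-28*-39 - 23*-17)=1483; twice the area = |1806| = 1806; area = 903; boundary points = 3 + 2 + 1 = 6; strictly interior points = area - boundary/2 + 1 = 901; answer 901
Stage 3: B2 = 901; d = 1; 8*(1)^3 - 6*(1)^2 + 3*(1)^1 - 5 = (8) + (-6) + (3) + (-5) = 0; answer 0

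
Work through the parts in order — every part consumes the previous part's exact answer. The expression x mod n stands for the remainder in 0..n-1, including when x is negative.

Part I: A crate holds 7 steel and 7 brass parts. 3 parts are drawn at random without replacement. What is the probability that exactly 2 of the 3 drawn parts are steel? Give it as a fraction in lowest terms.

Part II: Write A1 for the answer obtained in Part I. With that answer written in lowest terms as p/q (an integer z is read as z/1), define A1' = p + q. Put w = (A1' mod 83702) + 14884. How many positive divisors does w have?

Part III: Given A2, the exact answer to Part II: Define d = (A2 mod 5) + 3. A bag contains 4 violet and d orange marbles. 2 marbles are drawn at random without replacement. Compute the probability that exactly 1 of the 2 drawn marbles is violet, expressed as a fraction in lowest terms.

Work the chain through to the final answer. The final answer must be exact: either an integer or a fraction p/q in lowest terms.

Part I: total draws C(14,3) = 364; favorable C(7,2)*C(7,1) = 147; P = 21/52; answer 21/52
Part II: A1 = 21/52; threaded value p + q = 73; w = 14957; 14957 is prime, so its only divisors are 1 and 14957; count = 2; answer 2
Part III: A2 = 2; d = 5; total draws C(9,2) = 36; favorable C(4,1)*C(5,1) = 20; P = 5/9; answer 5/9

5/9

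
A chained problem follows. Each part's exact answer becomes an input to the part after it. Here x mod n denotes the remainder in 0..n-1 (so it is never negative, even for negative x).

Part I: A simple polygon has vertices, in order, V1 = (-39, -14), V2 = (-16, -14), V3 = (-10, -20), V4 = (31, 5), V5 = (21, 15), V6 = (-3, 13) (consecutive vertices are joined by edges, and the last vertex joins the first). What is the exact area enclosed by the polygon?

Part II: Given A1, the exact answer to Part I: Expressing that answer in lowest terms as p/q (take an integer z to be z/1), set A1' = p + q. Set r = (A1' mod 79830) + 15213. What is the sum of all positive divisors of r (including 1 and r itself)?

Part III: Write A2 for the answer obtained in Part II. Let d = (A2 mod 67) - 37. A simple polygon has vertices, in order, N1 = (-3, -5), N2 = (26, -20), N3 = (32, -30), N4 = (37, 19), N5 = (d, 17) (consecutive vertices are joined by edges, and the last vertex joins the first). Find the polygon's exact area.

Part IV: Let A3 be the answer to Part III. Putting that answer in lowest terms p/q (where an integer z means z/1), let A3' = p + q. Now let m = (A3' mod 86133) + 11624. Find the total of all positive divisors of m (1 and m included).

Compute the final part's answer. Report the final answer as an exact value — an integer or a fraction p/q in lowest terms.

20800

Part I: cross terms: (-39*-14 - -16*-14)=322, (-16*-20 - -10*-14)=180, (-10*5 - 31*-20)=570, (31*15 - 21*5)=360, (21*13 - -3*15)=318, (-3*-14 - -39*13)=549; twice the area = |2299| = 2299; area = 2299/2; answer 2299/2
Part II: A1 = 2299/2; threaded value p + q = 2301; r = 17514; 17514 = 2 * 3^2 * 7 * 139; sigma = (1 + 2) * (1 + 3 + 9) * (1 + 7) * (1 + 139) = 3 * 13 * 8 * 140 = 43680; answer 43680
Part III: A2 = 43680; d = 26; cross terms: (-3*-20 - 26*-5)=190, (26*-30 - 32*-20)=-140, (32*19 - 37*-30)=1718, (37*17 - 26*19)=135, (26*-5 - -3*17)=-79; twice the area = |1824| = 1824; area = 912; answer 912
Part IV: A3 = 912; threaded value p + q = 913; m = 12537; 12537 = 3^2 * 7 * 199; sigma = (1 + 3 + 9) * (1 + 7) * (1 + 199) = 13 * 8 * 200 = 20800; answer 20800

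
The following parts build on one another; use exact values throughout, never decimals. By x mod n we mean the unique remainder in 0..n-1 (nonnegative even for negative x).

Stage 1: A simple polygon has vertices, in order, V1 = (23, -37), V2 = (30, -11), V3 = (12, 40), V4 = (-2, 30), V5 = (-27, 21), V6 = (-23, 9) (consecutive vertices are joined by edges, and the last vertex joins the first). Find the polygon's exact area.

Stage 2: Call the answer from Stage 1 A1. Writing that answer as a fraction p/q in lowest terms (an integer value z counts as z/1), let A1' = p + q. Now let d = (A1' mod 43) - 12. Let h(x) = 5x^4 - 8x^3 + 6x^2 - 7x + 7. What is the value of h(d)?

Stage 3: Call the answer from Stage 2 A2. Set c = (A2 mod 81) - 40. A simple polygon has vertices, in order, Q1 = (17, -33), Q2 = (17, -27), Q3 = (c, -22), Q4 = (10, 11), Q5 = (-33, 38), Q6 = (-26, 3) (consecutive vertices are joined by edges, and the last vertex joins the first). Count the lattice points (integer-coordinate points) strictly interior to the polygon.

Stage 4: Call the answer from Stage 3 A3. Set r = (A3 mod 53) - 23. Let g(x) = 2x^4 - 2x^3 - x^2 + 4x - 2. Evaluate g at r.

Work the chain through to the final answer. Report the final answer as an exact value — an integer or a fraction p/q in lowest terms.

Stage 1: cross terms: (23*-11 - 30*-37)=857, (30*40 - 12*-11)=1332, (12*30 - -2*40)=440, (-2*21 - -27*30)=768, (-27*9 - -23*21)=240, (-23*-37 - 23*9)=644; twice the area = |4281| = 4281; area = 4281/2; answer 4281/2
Stage 2: A1 = 4281/2; threaded value p + q = 4283; d = 14; 5*(14)^4 - 8*(14)^3 + 6*(14)^2 - 7*(14)^1 + 7 = (192080) + (-21952) + (1176) + (-98) + (7) = 171213; answer 171213
Stage 3: A2 = 171213; c = 20; cross terms: (17*-27 - 17*-33)=102, (17*-22 - 20*-27)=166, (20*11 - 10*-22)=440, (10*38 - -33*11)=743, (-33*3 - -26*38)=889, (-26*-33 - 17*3)=807; twice the area = |3147| = 3147; area = 3147/2; boundary points = 6 + 1 + 1 + 1 + 7 + 1 = 17; strictly interior points = area - boundary/2 + 1 = 1566; answer 1566
Stage 4: A3 = 1566; r = 6; 2*(6)^4 - 2*(6)^3 - 1*(6)^2 + 4*(6)^1 - 2 = (2592) + (-432) + (-36) + (24) + (-2) = 2146; answer 2146

2146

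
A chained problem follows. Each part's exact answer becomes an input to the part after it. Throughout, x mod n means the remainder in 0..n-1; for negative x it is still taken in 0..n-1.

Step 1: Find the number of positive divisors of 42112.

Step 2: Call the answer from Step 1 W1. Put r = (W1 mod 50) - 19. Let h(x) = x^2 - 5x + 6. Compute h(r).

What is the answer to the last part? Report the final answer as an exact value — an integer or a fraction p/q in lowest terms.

110

Step 1: 42112 = 2^7 * 7 * 47; number of divisors = (7+1) * (1+1) * (1+1) = 32; answer 32
Step 2: W1 = 32; r = 13; 1*(13)^2 - 5*(13)^1 + 6 = (169) + (-65) + (6) = 110; answer 110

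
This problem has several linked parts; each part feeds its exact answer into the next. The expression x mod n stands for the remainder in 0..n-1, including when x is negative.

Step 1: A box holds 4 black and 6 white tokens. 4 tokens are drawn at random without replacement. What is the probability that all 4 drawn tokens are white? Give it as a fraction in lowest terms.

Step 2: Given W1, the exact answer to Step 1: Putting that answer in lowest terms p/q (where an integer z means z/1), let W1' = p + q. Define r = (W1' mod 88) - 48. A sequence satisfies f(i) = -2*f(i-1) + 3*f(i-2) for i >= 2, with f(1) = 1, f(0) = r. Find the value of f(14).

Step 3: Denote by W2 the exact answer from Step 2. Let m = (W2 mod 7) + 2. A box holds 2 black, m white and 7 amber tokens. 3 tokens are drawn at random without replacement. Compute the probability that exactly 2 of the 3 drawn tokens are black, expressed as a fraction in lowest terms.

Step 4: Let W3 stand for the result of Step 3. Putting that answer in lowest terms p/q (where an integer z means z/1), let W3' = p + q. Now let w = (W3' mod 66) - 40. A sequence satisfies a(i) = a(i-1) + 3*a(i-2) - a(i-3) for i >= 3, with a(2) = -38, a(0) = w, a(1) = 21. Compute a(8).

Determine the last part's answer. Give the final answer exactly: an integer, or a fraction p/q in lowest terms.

Step 1: total draws C(10,4) = 210; favorable C(6,4) = 15; P = 1/14; answer 1/14
Step 2: W1 = 1/14; threaded value p + q = 15; r = -33; f(2) = -2*(1) + 3*(-33) = -101; iterating: f(2)=-101, f(3)=205, f(4)=-713, f(5)=2041, f(6)=-6221, f(7)=18565, f(8)=-55793, f(9)=167281, f(10)=-501941, f(11)=1505725, f(12)=-4517273, f(13)=13551721, f(14)=-40655261; answer -40655261
Step 3: W2 = -40655261; m = 6; total draws C(15,3) = 455; favorable C(2,2)*C(13,1) = 13; P = 1/35; answer 1/35
Step 4: W3 = 1/35; threaded value p + q = 36; w = -4; a(3) = 1*(-38) + 3*(21) - 1*(-4) = 29; iterating: a(3)=29, a(4)=-106, a(5)=19, a(6)=-328, a(7)=-165, a(8)=-1168; answer -1168

-1168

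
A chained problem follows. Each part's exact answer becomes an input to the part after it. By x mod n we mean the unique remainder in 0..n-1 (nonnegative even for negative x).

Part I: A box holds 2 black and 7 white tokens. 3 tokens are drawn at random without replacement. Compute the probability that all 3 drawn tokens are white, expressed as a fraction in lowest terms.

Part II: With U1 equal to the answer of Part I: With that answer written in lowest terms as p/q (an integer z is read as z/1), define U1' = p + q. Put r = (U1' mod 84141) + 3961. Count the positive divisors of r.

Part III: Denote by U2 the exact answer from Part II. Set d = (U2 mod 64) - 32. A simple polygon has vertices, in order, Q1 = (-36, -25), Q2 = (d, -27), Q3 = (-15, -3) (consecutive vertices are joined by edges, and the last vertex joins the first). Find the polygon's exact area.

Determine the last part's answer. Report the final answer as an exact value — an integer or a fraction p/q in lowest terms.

Part I: total draws C(9,3) = 84; favorable C(7,3) = 35; P = 5/12; answer 5/12
Part II: U1 = 5/12; threaded value p + q = 17; r = 3978; 3978 = 2 * 3^2 * 13 * 17; number of divisors = (1+1) * (2+1) * (1+1) * (1+1) = 24; answer 24
Part III: U2 = 24; d = -8; cross terms: (-36*-27 - -8*-25)=772, (-8*-3 - -15*-27)=-381, (-15*-25 - -36*-3)=267; twice the area = |658| = 658; area = 329; answer 329

329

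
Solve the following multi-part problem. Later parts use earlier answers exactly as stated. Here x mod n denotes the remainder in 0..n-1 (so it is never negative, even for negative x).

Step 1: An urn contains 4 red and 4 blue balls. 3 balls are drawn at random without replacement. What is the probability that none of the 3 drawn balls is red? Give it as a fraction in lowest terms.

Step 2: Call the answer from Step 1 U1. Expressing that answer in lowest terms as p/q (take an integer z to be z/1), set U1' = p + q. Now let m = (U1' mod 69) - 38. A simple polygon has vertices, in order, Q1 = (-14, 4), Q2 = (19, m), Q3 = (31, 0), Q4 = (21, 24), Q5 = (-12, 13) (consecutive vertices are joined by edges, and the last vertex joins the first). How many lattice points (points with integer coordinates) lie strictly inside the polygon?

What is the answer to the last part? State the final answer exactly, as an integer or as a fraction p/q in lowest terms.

Step 1: total draws C(8,3) = 56; favorable C(4,3) = 4; P = 1/14; answer 1/14
Step 2: U1 = 1/14; threaded value p + q = 15; m = -23; cross terms: (-14*-23 - 19*4)=246, (19*0 - 31*-23)=713, (31*24 - 21*0)=744, (21*13 - -12*24)=561, (-12*4 - -14*13)=134; twice the area = |2398| = 2398; area = 1199; boundary points = 3 + 1 + 2 + 11 + 1 = 18; strictly interior points = area - boundary/2 + 1 = 1191; answer 1191

1191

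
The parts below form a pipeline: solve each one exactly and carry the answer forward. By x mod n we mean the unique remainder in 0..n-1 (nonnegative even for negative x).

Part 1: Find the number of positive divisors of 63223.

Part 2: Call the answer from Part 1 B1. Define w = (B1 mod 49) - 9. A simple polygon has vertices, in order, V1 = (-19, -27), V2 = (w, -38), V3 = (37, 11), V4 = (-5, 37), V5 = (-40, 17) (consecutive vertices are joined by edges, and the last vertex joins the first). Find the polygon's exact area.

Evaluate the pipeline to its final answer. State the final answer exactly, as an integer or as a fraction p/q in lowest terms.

3080

Part 1: 63223 = 17 * 3719; number of divisors = (1+1) * (1+1) = 4; answer 4
Part 2: B1 = 4; w = -5; cross terms: (-19*-38 - -5*-27)=587, (-5*11 - 37*-38)=1351, (37*37 - -5*11)=1424, (-5*17 - -40*37)=1395, (-40*-27 - -19*17)=1403; twice the area = |6160| = 6160; area = 3080; answer 3080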